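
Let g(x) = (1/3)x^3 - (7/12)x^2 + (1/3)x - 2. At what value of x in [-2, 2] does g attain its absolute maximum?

2

g'(x) = x^2 - (7/6)x + 1/3, which vanishes at x = 1/2 and x = 2/3.
Evaluating at the critical points and endpoints: g(-2) = -23/3,  g(1/2) = -31/16,  g(2/3) = -157/81,  g(2) = -1.
The maximum over the interval is -1, attained at x = 2.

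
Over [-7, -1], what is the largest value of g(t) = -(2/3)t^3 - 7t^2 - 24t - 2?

The derivative is -2t^2 - 14t - 24, which vanishes at t = -4 and t = -3.
Compare values at every candidate in [-7, -1]: g(-7) = 155/3,  g(-4) = 74/3,  g(-3) = 25,  g(-1) = 47/3.
Hence the absolute maximum is 155/3 at t = -7.

155/3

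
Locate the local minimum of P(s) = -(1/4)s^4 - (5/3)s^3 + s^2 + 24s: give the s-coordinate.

-3

Critical points: P'(s) = -s^3 - 5s^2 + 2s + 24 vanishes at s = -4, -3, 2.
P''(s) = -3s^2 - 10s + 2. P''(-4) = -6 < 0 ⇒ local maximum; P''(-3) = 5 > 0 ⇒ local minimum; P''(2) = -30 < 0 ⇒ local maximum.
Thus P has its local minimum at s = -3, with value -153/4.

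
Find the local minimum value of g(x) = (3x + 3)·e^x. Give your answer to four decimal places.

Differentiating with the product rule gives g'(x) = (3x + 6)·e^x. Since e^x > 0, the only critical point is x = -2.
g''(-2) has the same sign as 3 > 0, so this is a local minimum.
g(-2) = (-3)·e^(-2) ≈ -0.4060.

-0.4060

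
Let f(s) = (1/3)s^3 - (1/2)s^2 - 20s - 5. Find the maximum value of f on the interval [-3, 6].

Differentiating, f'(s) = s^2 - s - 20; whose only zero in [-3, 6] is s = 5.
Evaluating at the critical points and endpoints: f(-3) = 83/2,  f(5) = -455/6,  f(6) = -71.
Hence the absolute maximum is 83/2 at s = -3.

83/2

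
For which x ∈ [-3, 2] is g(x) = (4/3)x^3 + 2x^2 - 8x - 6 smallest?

g'(x) = 4x^2 + 4x - 8, which vanishes at x = -2 and x = 1.
Compare values at every candidate in [-3, 2]: g(-3) = 0; g(-2) = 22/3; g(1) = -32/3; g(2) = -10/3.
The minimum over the interval is -32/3, attained at x = 1.

1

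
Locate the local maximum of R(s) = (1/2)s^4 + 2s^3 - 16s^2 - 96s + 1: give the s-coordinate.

-3

Critical points: R'(s) = 2s^3 + 6s^2 - 32s - 96 vanishes at s = -4, -3, 4.
R''(s) = 6s^2 + 12s - 32. R''(-4) = 16 > 0 ⇒ local minimum; R''(-3) = -14 < 0 ⇒ local maximum; R''(4) = 112 > 0 ⇒ local minimum.
The local maximum is R(-3) = 263/2.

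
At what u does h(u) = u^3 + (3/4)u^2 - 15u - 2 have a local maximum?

h'(u) = 3u^2 + (3/2)u - 15. Setting h'(u) = 0 gives u ∈ {-5/2, 2}.
Second-derivative test with h''(u) = 6u + 3/2: h''(-5/2) = -27/2 < 0 ⇒ local maximum; h''(2) = 27/2 > 0 ⇒ local minimum.
The local maximum is h(-5/2) = 393/16.

-5/2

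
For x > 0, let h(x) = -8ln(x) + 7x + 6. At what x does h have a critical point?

h'(x) = -8/x + 7 = 0 gives x = 8/7.
h''(x) = 8/x², which is positive for x > 0, so this is a local minimum.
h(8/7) = -8·ln(8/7) + 8 + 6 ≈ 12.9317.

8/7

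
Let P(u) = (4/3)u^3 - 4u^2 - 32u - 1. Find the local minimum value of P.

-323/3

P'(u) = 4u^2 - 8u - 32 = 0 at u = -2, 4.
Since P''(u) = 8u - 8, we get P''(-2) = -24 < 0 ⇒ local maximum; P''(4) = 24 > 0 ⇒ local minimum.
Thus P has its local minimum at u = 4, with value -323/3.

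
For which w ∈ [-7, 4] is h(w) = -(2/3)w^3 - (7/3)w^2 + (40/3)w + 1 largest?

The derivative is -2w^2 - (14/3)w + 40/3, which vanishes at w = -4 and w = 5/3.
Candidates: h(-7) = 22, h(-4) = -47, h(5/3) = 1106/81, h(4) = -77/3.
So the maximum is h(-7) = 22.

-7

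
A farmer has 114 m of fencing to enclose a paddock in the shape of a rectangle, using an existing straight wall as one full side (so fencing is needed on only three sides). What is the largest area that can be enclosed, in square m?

3249/2

Let the sides perpendicular to the wall have length x and the parallel side y, so 2x + y = 114 and the area is A = xy = x(114 − 2x).
A'(x) = 114 − 4x = 0 gives x = 57/2, and A''(x) = −4 < 0 confirms a maximum.
Then y = 114 − 2·57/2 = 57 and A = 3249/2.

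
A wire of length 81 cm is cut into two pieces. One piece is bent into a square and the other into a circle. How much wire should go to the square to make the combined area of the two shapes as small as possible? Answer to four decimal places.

Let x be the length used for the square. Square side x/4; circle radius (81−x)/(2π).
A(x) = (x/4)² + π·((81−x)/(2π))² = x²/16 + (81−x)²/(4π) for 0 ≤ x ≤ 81. A'(x) = x/8 − (81−x)/(2π) = 0 gives x = 4·81/(π+4) ≈ 45.3680.
A'' = 1/8 + 1/(2π) > 0, so this gives the minimum combined area; x ≈ 45.3680 cm to the square.

45.3680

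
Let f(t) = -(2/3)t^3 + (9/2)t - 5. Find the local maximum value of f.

-1/2

f'(t) = -2t^2 + 9/2. Setting f'(t) = 0 gives t ∈ {-3/2, 3/2}.
Since f''(t) = -4t, we get f''(-3/2) = 6 > 0 ⇒ local minimum; f''(3/2) = -6 < 0 ⇒ local maximum.
So the local maximum value is f(3/2) = -1/2.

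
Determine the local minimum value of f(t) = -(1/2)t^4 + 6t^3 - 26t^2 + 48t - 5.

53/2

f'(t) = -2t^3 + 18t^2 - 52t + 48. Setting f'(t) = 0 gives t ∈ {2, 3, 4}.
Second-derivative test with f''(t) = -6t^2 + 36t - 52: f''(2) = -4 < 0 ⇒ local maximum; f''(3) = 2 > 0 ⇒ local minimum; f''(4) = -4 < 0 ⇒ local maximum.
The local minimum is f(3) = 53/2.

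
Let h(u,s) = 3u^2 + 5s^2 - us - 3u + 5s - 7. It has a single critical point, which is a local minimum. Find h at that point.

∂h/∂u = 6u - s - 3 = 0 and ∂h/∂s = -u + 10s + 5 = 0, so (u, s) = (25/59, -27/59).
The Hessian has h_{uu} = 6, h_{ss} = 10, h_{us} = -1, giving D = 59 > 0 with h_{uu} > 0, so the point is a local minimum.
h(25/59, -27/59) = -518/59.

-518/59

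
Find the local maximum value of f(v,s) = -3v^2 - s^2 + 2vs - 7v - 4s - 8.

∂f/∂v = -6v + 2s - 7 = 0 and ∂f/∂s = 2v - 2s - 4 = 0, so (v, s) = (-11/4, -19/4).
The Hessian has f_{vv} = -6, f_{ss} = -2, f_{vs} = 2, giving D = 8 > 0 with f_{vv} < 0, so the point is a local maximum.
f(-11/4, -19/4) = 89/8.

89/8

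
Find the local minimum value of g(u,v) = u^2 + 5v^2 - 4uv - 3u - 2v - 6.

∂g/∂u = 2u - 4v - 3 = 0 and ∂g/∂v = -4u + 10v - 2 = 0, so (u, v) = (19/2, 4).
The Hessian has g_{uu} = 2, g_{vv} = 10, g_{uv} = -4, giving D = 4 > 0 with g_{uu} > 0, so the point is a local minimum.
g(19/2, 4) = -97/4.

-97/4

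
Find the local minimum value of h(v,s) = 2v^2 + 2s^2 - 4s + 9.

7

∂h/∂v = 4v = 0 and ∂h/∂s = 4s - 4 = 0, so (v, s) = (0, 1).
The Hessian has h_{vv} = 4, h_{ss} = 4, h_{vs} = 0, giving D = 16 > 0 with h_{vv} > 0, so the point is a local minimum.
h(0, 1) = 7.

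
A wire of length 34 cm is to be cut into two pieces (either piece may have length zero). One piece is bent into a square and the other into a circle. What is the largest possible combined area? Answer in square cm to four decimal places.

Let x be the length used for the square. Square side x/4; circle radius (34−x)/(2π).
A(x) = (x/4)² + π·((34−x)/(2π))² = x²/16 + (34−x)²/(4π) for 0 ≤ x ≤ 34. A'(x) = x/8 − (34−x)/(2π) = 0 gives x = 4·34/(π+4) ≈ 19.0434.
A'' > 0, so the interior critical point is a minimum; the maximum is at an endpoint. A(0) = 91.9916 and A(34) = 72.2500, so the largest area is 91.9916.

91.9916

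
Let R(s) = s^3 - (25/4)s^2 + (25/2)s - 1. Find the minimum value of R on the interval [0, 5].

-1

R'(s) = 3s^2 - (25/2)s + 25/2, which vanishes at s = 5/3 and s = 5/2.
Compare values at every candidate in [0, 5]: R(0) = -1, R(5/3) = 767/108, R(5/2) = 109/16, R(5) = 121/4.
Hence the absolute minimum is -1 at s = 0.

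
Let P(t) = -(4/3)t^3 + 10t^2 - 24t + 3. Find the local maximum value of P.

P'(t) = -4t^2 + 20t - 24 = 0 at t = 2, 3.
Since P''(t) = -8t + 20, we get P''(2) = 4 > 0 ⇒ local minimum; P''(3) = -4 < 0 ⇒ local maximum.
The local maximum is P(3) = -15.

-15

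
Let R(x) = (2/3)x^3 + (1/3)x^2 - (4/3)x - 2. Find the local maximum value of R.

-1

Critical points: R'(x) = 2x^2 + (2/3)x - 4/3 vanishes at x = -1, 2/3.
Since R''(x) = 4x + 2/3, we get R''(-1) = -10/3 < 0 ⇒ local maximum; R''(2/3) = 10/3 > 0 ⇒ local minimum.
The local maximum is R(-1) = -1.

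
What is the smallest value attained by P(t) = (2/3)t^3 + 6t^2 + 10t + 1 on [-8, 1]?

-109/3

P'(t) = 2t^2 + 12t + 10, which vanishes at t = -5 and t = -1.
Compare values at every candidate in [-8, 1]: P(-8) = -109/3, P(-5) = 53/3, P(-1) = -11/3, P(1) = 53/3.
Hence the absolute minimum is -109/3 at t = -8.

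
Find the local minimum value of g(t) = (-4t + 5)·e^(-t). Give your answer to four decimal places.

-0.4216

By the product rule, g'(t) = (4t - 9)·e^(-t). Since e^(-t) > 0, the only critical point is t = 9/4.
g''(9/4) has the same sign as 4 > 0, so this is a local minimum.
g(9/4) = (-4)·e^(-9/4) ≈ -0.4216.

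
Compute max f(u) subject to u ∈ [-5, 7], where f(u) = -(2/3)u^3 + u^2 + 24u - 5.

193/3

The derivative is -2u^2 + 2u + 24, which vanishes at u = -3 and u = 4.
Candidates: f(-5) = -50/3,  f(-3) = -50,  f(4) = 193/3,  f(7) = -50/3.
Hence the absolute maximum is 193/3 at u = 4.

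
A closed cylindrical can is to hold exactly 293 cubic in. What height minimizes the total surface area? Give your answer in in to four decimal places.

7.1988

With radius r and height h, πr²h = 293 so h = 293/(πr²), and S(r) = 2πr² + 2πrh = 2πr² + 2·293/r.
S'(r) = 4πr − 2·293/r² = 0 ⇒ r³ = 293/(2π), so r ≈ 3.5994 and h = 2r ≈ 7.1988.
S''(r) = 4π + 4·293/r³ > 0, so this is the minimum; S ≈ 244.2079.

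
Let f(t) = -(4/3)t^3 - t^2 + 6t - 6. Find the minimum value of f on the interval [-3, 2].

-51/4

Differentiating, f'(t) = -4t^2 - 2t + 6; which vanishes at t = -3/2 and t = 1.
Evaluating at the critical points and endpoints: f(-3) = 3; f(-3/2) = -51/4; f(1) = -7/3; f(2) = -26/3.
So the minimum is f(-3/2) = -51/4.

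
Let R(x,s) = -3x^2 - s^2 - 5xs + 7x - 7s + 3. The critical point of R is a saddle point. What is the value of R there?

-402/13

∂R/∂x = -6x - 5s + 7 = 0 and ∂R/∂s = -5x - 2s - 7 = 0, so (x, s) = (-49/13, 77/13).
The Hessian has R_{xx} = -6, R_{ss} = -2, R_{xs} = -5, giving D = -13 < 0, so the point is a saddle point.
R(-49/13, 77/13) = -402/13.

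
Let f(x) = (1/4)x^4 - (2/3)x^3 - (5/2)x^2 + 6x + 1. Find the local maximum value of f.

49/12

Critical points: f'(x) = x^3 - 2x^2 - 5x + 6 vanishes at x = -2, 1, 3.
Second-derivative test with f''(x) = 3x^2 - 4x - 5: f''(-2) = 15 > 0 ⇒ local minimum; f''(1) = -6 < 0 ⇒ local maximum; f''(3) = 10 > 0 ⇒ local minimum.
Thus f has its local maximum at x = 1, with value 49/12.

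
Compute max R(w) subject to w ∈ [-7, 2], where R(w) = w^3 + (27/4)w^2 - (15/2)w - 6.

R'(w) = 3w^2 + (27/2)w - 15/2, which vanishes at w = -5 and w = 1/2.
Evaluating at the critical points and endpoints: R(-7) = 137/4,  R(-5) = 301/4,  R(1/2) = -127/16,  R(2) = 14.
Hence the absolute maximum is 301/4 at w = -5.

301/4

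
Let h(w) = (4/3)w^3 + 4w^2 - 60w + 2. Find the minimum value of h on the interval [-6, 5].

-106

Differentiating, h'(w) = 4w^2 + 8w - 60; which vanishes at w = -5 and w = 3.
Evaluating at the critical points and endpoints: h(-6) = 218; h(-5) = 706/3; h(3) = -106; h(5) = -94/3.
So the minimum is h(3) = -106.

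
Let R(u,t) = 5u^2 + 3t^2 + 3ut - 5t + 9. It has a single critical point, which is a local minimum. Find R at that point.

∂R/∂u = 10u + 3t = 0 and ∂R/∂t = 3u + 6t - 5 = 0, so (u, t) = (-5/17, 50/51).
The Hessian has R_{uu} = 10, R_{tt} = 6, R_{ut} = 3, giving D = 51 > 0 with R_{uu} > 0, so the point is a local minimum.
R(-5/17, 50/51) = 334/51.

334/51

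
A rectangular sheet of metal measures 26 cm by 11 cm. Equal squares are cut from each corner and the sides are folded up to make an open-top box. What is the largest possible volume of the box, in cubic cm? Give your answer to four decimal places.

With cut size x, the volume is V(x) = x(26 − 2x)(11 − 2x) for 0 < x < 5.5.
V'(x) = 12x^2 − 148x + 286. Setting V'(x) = 0 gives x ≈ 2.3991 (the root in (0, 5.5)).
V''(x) = 24x − 148 is negative there, so this is the maximum; V ≈ 315.4560.

315.4560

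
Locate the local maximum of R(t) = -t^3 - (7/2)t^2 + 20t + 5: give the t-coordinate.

Critical points: R'(t) = -3t^2 - 7t + 20 vanishes at t = -4, 5/3.
R''(t) = -6t - 7. R''(-4) = 17 > 0 ⇒ local minimum; R''(5/3) = -17 < 0 ⇒ local maximum.
Thus R has its local maximum at t = 5/3, with value 1295/54.

5/3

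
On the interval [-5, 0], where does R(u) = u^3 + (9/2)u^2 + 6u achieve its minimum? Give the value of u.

-5

The derivative is 3u^2 + 9u + 6, which vanishes at u = -2 and u = -1.
Evaluating at the critical points and endpoints: R(-5) = -85/2; R(-2) = -2; R(-1) = -5/2; R(0) = 0.
The minimum over the interval is -85/2, attained at u = -5.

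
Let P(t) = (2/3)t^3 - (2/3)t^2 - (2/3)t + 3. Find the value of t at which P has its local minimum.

1

P'(t) = 2t^2 - (4/3)t - 2/3. Setting P'(t) = 0 gives t ∈ {-1/3, 1}.
Second-derivative test with P''(t) = 4t - 4/3: P''(-1/3) = -8/3 < 0 ⇒ local maximum; P''(1) = 8/3 > 0 ⇒ local minimum.
Thus P has its local minimum at t = 1, with value 7/3.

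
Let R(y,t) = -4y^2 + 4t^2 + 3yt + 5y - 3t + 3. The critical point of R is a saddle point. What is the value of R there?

328/73

∂R/∂y = -8y + 3t + 5 = 0 and ∂R/∂t = 3y + 8t - 3 = 0, so (y, t) = (49/73, 9/73).
The Hessian has R_{yy} = -8, R_{tt} = 8, R_{yt} = 3, giving D = -73 < 0, so the point is a saddle point.
R(49/73, 9/73) = 328/73.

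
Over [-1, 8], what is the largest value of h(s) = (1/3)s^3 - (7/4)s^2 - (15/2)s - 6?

-7/12

The derivative is s^2 - (7/2)s - 15/2, whose only zero in [-1, 8] is s = 5.
Compare values at every candidate in [-1, 8]: h(-1) = -7/12; h(5) = -547/12; h(8) = -22/3.
So the maximum is h(-1) = -7/12.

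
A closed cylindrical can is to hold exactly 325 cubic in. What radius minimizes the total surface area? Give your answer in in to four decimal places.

With radius r and height h, πr²h = 325 so h = 325/(πr²), and S(r) = 2πr² + 2πrh = 2πr² + 2·325/r.
S'(r) = 4πr − 2·325/r² = 0 ⇒ r³ = 325/(2π), so r ≈ 3.7259 and h = 2r ≈ 7.4519.
S''(r) = 4π + 4·325/r³ > 0, so this is the minimum; S ≈ 261.6798.

3.7259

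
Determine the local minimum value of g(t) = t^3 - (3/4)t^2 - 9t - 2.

-15

g'(t) = 3t^2 - (3/2)t - 9 = 0 at t = -3/2, 2.
g''(t) = 6t - 3/2. g''(-3/2) = -21/2 < 0 ⇒ local maximum; g''(2) = 21/2 > 0 ⇒ local minimum.
The local minimum is g(2) = -15.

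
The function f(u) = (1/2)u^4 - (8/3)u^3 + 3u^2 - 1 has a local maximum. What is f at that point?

-1/6

Critical points: f'(u) = 2u^3 - 8u^2 + 6u vanishes at u = 0, 1, 3.
f''(u) = 6u^2 - 16u + 6. f''(0) = 6 > 0 ⇒ local minimum; f''(1) = -4 < 0 ⇒ local maximum; f''(3) = 12 > 0 ⇒ local minimum.
Thus f has its local maximum at u = 1, with value -1/6.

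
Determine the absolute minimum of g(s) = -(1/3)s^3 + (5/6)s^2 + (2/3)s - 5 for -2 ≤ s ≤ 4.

g'(s) = -s^2 + (5/3)s + 2/3, which vanishes at s = -1/3 and s = 2.
Evaluating at the critical points and endpoints: g(-2) = -1/3, g(-1/3) = -829/162, g(2) = -3, g(4) = -31/3.
Hence the absolute minimum is -31/3 at s = 4.

-31/3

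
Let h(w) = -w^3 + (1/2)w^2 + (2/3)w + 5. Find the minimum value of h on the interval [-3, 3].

The derivative is -3w^2 + w + 2/3, which vanishes at w = -1/3 and w = 2/3.
Candidates: h(-3) = 69/2, h(-1/3) = 263/54, h(2/3) = 145/27, h(3) = -31/2.
Hence the absolute minimum is -31/2 at w = 3.

-31/2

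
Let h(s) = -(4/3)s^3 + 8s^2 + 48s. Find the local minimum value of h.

-160/3

Critical points: h'(s) = -4s^2 + 16s + 48 vanishes at s = -2, 6.
Second-derivative test with h''(s) = -8s + 16: h''(-2) = 32 > 0 ⇒ local minimum; h''(6) = -32 < 0 ⇒ local maximum.
Thus h has its local minimum at s = -2, with value -160/3.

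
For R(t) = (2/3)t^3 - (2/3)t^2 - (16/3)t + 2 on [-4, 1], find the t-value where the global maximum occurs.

Differentiating, R'(t) = 2t^2 - (4/3)t - 16/3; whose only zero in [-4, 1] is t = -4/3.
Compare values at every candidate in [-4, 1]: R(-4) = -30,  R(-4/3) = 514/81,  R(1) = -10/3.
So the maximum is R(-4/3) = 514/81.

-4/3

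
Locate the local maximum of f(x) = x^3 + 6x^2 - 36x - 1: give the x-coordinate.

-6

Critical points: f'(x) = 3x^2 + 12x - 36 vanishes at x = -6, 2.
f''(x) = 6x + 12. f''(-6) = -24 < 0 ⇒ local maximum; f''(2) = 24 > 0 ⇒ local minimum.
So the local maximum value is f(-6) = 215.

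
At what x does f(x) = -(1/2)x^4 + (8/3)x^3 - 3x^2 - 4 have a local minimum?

1

f'(x) = -2x^3 + 8x^2 - 6x = 0 at x = 0, 1, 3.
Second-derivative test with f''(x) = -6x^2 + 16x - 6: f''(0) = -6 < 0 ⇒ local maximum; f''(1) = 4 > 0 ⇒ local minimum; f''(3) = -12 < 0 ⇒ local maximum.
The local minimum is f(1) = -29/6.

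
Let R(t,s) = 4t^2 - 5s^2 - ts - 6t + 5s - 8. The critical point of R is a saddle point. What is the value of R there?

-758/81

∂R/∂t = 8t - s - 6 = 0 and ∂R/∂s = -t - 10s + 5 = 0, so (t, s) = (65/81, 34/81).
The Hessian has R_{tt} = 8, R_{ss} = -10, R_{ts} = -1, giving D = -81 < 0, so the point is a saddle point.
R(65/81, 34/81) = -758/81.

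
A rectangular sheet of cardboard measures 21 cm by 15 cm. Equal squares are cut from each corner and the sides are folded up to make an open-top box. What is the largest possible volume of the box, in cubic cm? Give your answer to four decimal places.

405.5549

With cut size x, the volume is V(x) = x(21 − 2x)(15 − 2x) for 0 < x < 7.5.
V'(x) = 12x^2 − 144x + 315. Setting V'(x) = 0 gives x ≈ 2.8775 (the root in (0, 7.5)).
V''(x) = 24x − 144 is negative there, so this is the maximum; V ≈ 405.5549.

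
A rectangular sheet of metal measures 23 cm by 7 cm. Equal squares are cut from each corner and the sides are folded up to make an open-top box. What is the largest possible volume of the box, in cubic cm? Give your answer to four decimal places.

With cut size x, the volume is V(x) = x(23 − 2x)(7 − 2x) for 0 < x < 3.5.
V'(x) = 12x^2 − 120x + 161. Setting V'(x) = 0 gives x ≈ 1.5966 (the root in (0, 3.5)).
V''(x) = 24x − 120 is negative there, so this is the maximum; V ≈ 120.3845.

120.3845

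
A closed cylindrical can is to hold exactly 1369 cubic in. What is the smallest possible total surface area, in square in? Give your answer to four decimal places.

682.5223

With radius r and height h, πr²h = 1369 so h = 1369/(πr²), and S(r) = 2πr² + 2πrh = 2πr² + 2·1369/r.
S'(r) = 4πr − 2·1369/r² = 0 ⇒ r³ = 1369/(2π), so r ≈ 6.0174 and h = 2r ≈ 12.0348.
S''(r) = 4π + 4·1369/r³ > 0, so this is the minimum; S ≈ 682.5223.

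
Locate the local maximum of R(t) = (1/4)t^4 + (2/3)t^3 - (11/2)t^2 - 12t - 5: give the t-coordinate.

R'(t) = t^3 + 2t^2 - 11t - 12. Setting R'(t) = 0 gives t ∈ {-4, -1, 3}.
Second-derivative test with R''(t) = 3t^2 + 4t - 11: R''(-4) = 21 > 0 ⇒ local minimum; R''(-1) = -12 < 0 ⇒ local maximum; R''(3) = 28 > 0 ⇒ local minimum.
Thus R has its local maximum at t = -1, with value 13/12.

-1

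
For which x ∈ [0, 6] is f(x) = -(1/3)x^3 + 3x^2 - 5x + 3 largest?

f'(x) = -x^2 + 6x - 5, which vanishes at x = 1 and x = 5.
Evaluating at the critical points and endpoints: f(0) = 3, f(1) = 2/3, f(5) = 34/3, f(6) = 9.
Hence the absolute maximum is 34/3 at x = 5.

5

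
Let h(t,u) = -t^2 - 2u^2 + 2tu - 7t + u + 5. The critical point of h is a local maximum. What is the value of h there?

105/4

∂h/∂t = -2t + 2u - 7 = 0 and ∂h/∂u = 2t - 4u + 1 = 0, so (t, u) = (-13/2, -3).
The Hessian has h_{tt} = -2, h_{uu} = -4, h_{tu} = 2, giving D = 4 > 0 with h_{tt} < 0, so the point is a local maximum.
h(-13/2, -3) = 105/4.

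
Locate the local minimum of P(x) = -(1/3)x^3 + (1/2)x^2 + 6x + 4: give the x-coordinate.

Critical points: P'(x) = -x^2 + x + 6 vanishes at x = -2, 3.
Second-derivative test with P''(x) = -2x + 1: P''(-2) = 5 > 0 ⇒ local minimum; P''(3) = -5 < 0 ⇒ local maximum.
So the local minimum value is P(-2) = -10/3.

-2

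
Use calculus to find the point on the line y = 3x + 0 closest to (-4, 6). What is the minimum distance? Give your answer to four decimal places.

5.6921

Minimize D(x)^2 = (x + 4)^2 + (3x - 6)^2.
d/dx[D^2] = 2(x + 4) + 2·3·(3x - 6) = 0 ⇒ x = 7/5.
Then y = 21/5 and the distance is √(162/5) ≈ 5.6921.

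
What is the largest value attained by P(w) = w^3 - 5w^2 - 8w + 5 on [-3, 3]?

P'(w) = 3w^2 - 10w - 8, whose only zero in [-3, 3] is w = -2/3.
Candidates: P(-3) = -43; P(-2/3) = 211/27; P(3) = -37.
Hence the absolute maximum is 211/27 at w = -2/3.

211/27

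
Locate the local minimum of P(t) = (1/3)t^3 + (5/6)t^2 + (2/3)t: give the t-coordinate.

-2/3

Critical points: P'(t) = t^2 + (5/3)t + 2/3 vanishes at t = -1, -2/3.
Since P''(t) = 2t + 5/3, we get P''(-1) = -1/3 < 0 ⇒ local maximum; P''(-2/3) = 1/3 > 0 ⇒ local minimum.
Thus P has its local minimum at t = -2/3, with value -14/81.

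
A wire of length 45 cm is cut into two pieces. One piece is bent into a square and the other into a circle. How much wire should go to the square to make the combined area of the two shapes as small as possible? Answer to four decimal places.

Let x be the length used for the square. Square side x/4; circle radius (45−x)/(2π).
A(x) = (x/4)² + π·((45−x)/(2π))² = x²/16 + (45−x)²/(4π) for 0 ≤ x ≤ 45. A'(x) = x/8 − (45−x)/(2π) = 0 gives x = 4·45/(π+4) ≈ 25.2045.
A'' = 1/8 + 1/(2π) > 0, so this gives the minimum combined area; x ≈ 25.2045 cm to the square.

25.2045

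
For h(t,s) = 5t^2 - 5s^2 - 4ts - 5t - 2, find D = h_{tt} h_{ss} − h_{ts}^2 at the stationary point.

∂h/∂t = 10t - 4s - 5 = 0 and ∂h/∂s = -4t - 10s = 0, so (t, s) = (25/58, -5/29).
The Hessian has h_{tt} = 10, h_{ss} = -10, h_{ts} = -4, giving D = -116 < 0, so the point is a saddle point.
D = (10)·(-10) − (-4)^2 = -116.

-116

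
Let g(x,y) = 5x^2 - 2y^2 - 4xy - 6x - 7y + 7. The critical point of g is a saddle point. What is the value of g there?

733/56

∂g/∂x = 10x - 4y - 6 = 0 and ∂g/∂y = -4x - 4y - 7 = 0, so (x, y) = (-1/14, -47/28).
The Hessian has g_{xx} = 10, g_{yy} = -4, g_{xy} = -4, giving D = -56 < 0, so the point is a saddle point.
g(-1/14, -47/28) = 733/56.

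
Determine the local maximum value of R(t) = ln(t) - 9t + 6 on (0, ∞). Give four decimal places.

R'(t) = 1/t − 9 = 0 gives t = 1/9.
R''(t) = -1/t², which is negative for t > 0, so this is a local maximum.
R(1/9) = 1·ln(1/9) - 1 + 6 ≈ 2.8028.

2.8028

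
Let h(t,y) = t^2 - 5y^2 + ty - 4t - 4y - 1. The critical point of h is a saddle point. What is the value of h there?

∂h/∂t = 2t + y - 4 = 0 and ∂h/∂y = t - 10y - 4 = 0, so (t, y) = (44/21, -4/21).
The Hessian has h_{tt} = 2, h_{yy} = -10, h_{ty} = 1, giving D = -21 < 0, so the point is a saddle point.
h(44/21, -4/21) = -101/21.

-101/21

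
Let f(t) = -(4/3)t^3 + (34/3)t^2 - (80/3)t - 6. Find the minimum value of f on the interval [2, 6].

-46

Differentiating, f'(t) = -4t^2 + (68/3)t - 80/3; whose only zero in [2, 6] is t = 4.
Compare values at every candidate in [2, 6]: f(2) = -74/3,  f(4) = -50/3,  f(6) = -46.
The minimum over the interval is -46, attained at t = 6.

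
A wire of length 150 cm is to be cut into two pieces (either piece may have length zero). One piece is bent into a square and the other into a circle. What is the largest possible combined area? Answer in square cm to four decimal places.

1790.4931

Let x be the length used for the square. Square side x/4; circle radius (150−x)/(2π).
A(x) = (x/4)² + π·((150−x)/(2π))² = x²/16 + (150−x)²/(4π) for 0 ≤ x ≤ 150. A'(x) = x/8 − (150−x)/(2π) = 0 gives x = 4·150/(π+4) ≈ 84.0149.
A'' > 0, so the interior critical point is a minimum; the maximum is at an endpoint. A(0) = 1790.4931 and A(150) = 1406.2500, so the largest area is 1790.4931.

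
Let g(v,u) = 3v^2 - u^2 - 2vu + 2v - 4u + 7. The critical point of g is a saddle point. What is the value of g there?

35/4

∂g/∂v = 6v - 2u + 2 = 0 and ∂g/∂u = -2v - 2u - 4 = 0, so (v, u) = (-3/4, -5/4).
The Hessian has g_{vv} = 6, g_{uu} = -2, g_{vu} = -2, giving D = -16 < 0, so the point is a saddle point.
g(-3/4, -5/4) = 35/4.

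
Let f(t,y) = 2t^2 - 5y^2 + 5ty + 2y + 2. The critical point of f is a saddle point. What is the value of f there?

138/65

∂f/∂t = 4t + 5y = 0 and ∂f/∂y = 5t - 10y + 2 = 0, so (t, y) = (-2/13, 8/65).
The Hessian has f_{tt} = 4, f_{yy} = -10, f_{ty} = 5, giving D = -65 < 0, so the point is a saddle point.
f(-2/13, 8/65) = 138/65.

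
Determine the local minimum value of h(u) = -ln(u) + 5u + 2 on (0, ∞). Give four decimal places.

4.6094

h'(u) = -1/u + 5 = 0 gives u = 1/5.
h''(u) = 1/u², which is positive for u > 0, so this is a local minimum.
h(1/5) = -1·ln(1/5) + 1 + 2 ≈ 4.6094.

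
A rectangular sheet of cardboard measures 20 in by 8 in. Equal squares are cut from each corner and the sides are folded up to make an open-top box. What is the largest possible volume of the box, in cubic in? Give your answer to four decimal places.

129.9415

With cut size x, the volume is V(x) = x(20 − 2x)(8 − 2x) for 0 < x < 4.
V'(x) = 12x^2 − 112x + 160. Setting V'(x) = 0 gives x ≈ 1.7607 (the root in (0, 4)).
V''(x) = 24x − 112 is negative there, so this is the maximum; V ≈ 129.9415.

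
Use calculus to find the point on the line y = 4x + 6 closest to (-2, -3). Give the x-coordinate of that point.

-38/17

Minimize D(x)^2 = (x + 2)^2 + (4x + 9)^2.
d/dx[D^2] = 2(x + 2) + 2·4·(4x + 9) = 0 ⇒ x = -38/17.
Then y = -50/17 and the distance is √(1/17) ≈ 0.2425.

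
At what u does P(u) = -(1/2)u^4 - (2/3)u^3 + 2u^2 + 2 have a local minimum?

P'(u) = -2u^3 - 2u^2 + 4u = 0 at u = -2, 0, 1.
Since P''(u) = -6u^2 - 4u + 4, we get P''(-2) = -12 < 0 ⇒ local maximum; P''(0) = 4 > 0 ⇒ local minimum; P''(1) = -6 < 0 ⇒ local maximum.
Thus P has its local minimum at u = 0, with value 2.

0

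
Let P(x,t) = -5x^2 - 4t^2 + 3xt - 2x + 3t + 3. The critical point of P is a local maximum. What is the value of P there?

256/71

∂P/∂x = -10x + 3t - 2 = 0 and ∂P/∂t = 3x - 8t + 3 = 0, so (x, t) = (-7/71, 24/71).
The Hessian has P_{xx} = -10, P_{tt} = -8, P_{xt} = 3, giving D = 71 > 0 with P_{xx} < 0, so the point is a local maximum.
P(-7/71, 24/71) = 256/71.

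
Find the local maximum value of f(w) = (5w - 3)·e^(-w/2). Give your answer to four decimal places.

2.7253

By the product rule, f'(w) = (-(5/2)w + 13/2)·e^(-w/2). Since e^(-w/2) > 0, the only critical point is w = 13/5.
f''(13/5) has the same sign as -5/2 < 0, so this is a local maximum.
f(13/5) = (10)·e^(-13/10) ≈ 2.7253.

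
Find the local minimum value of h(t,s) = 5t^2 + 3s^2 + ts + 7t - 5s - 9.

∂h/∂t = 10t + s + 7 = 0 and ∂h/∂s = t + 6s - 5 = 0, so (t, s) = (-47/59, 57/59).
The Hessian has h_{tt} = 10, h_{ss} = 6, h_{ts} = 1, giving D = 59 > 0 with h_{tt} > 0, so the point is a local minimum.
h(-47/59, 57/59) = -838/59.

-838/59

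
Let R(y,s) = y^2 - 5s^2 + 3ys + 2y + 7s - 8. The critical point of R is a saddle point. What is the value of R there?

-245/29

∂R/∂y = 2y + 3s + 2 = 0 and ∂R/∂s = 3y - 10s + 7 = 0, so (y, s) = (-41/29, 8/29).
The Hessian has R_{yy} = 2, R_{ss} = -10, R_{ys} = 3, giving D = -29 < 0, so the point is a saddle point.
R(-41/29, 8/29) = -245/29.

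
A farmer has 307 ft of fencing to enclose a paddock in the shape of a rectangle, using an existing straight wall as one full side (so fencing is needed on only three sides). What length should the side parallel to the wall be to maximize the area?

307/2

Let the sides perpendicular to the wall have length x and the parallel side y, so 2x + y = 307 and the area is A = xy = x(307 − 2x).
A'(x) = 307 − 4x = 0 gives x = 307/4, and A''(x) = −4 < 0 confirms a maximum.
Then y = 307 − 2·307/4 = 307/2 and A = 94249/8.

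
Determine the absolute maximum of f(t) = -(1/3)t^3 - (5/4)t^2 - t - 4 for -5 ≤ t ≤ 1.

The derivative is -t^2 - (5/2)t - 1, which vanishes at t = -2 and t = -1/2.
Compare values at every candidate in [-5, 1]: f(-5) = 137/12, f(-2) = -13/3, f(-1/2) = -181/48, f(1) = -79/12.
The maximum over the interval is 137/12, attained at t = -5.

137/12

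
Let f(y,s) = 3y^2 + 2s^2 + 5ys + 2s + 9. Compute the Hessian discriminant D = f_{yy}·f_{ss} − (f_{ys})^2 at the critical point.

-1

∂f/∂y = 6y + 5s = 0 and ∂f/∂s = 5y + 4s + 2 = 0, so (y, s) = (-10, 12).
The Hessian has f_{yy} = 6, f_{ss} = 4, f_{ys} = 5, giving D = -1 < 0, so the point is a saddle point.
D = (6)·(4) − (5)^2 = -1.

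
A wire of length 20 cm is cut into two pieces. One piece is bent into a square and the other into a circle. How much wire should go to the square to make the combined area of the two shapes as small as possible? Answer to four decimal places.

11.2020

Let x be the length used for the square. Square side x/4; circle radius (20−x)/(2π).
A(x) = (x/4)² + π·((20−x)/(2π))² = x²/16 + (20−x)²/(4π) for 0 ≤ x ≤ 20. A'(x) = x/8 − (20−x)/(2π) = 0 gives x = 4·20/(π+4) ≈ 11.2020.
A'' = 1/8 + 1/(2π) > 0, so this gives the minimum combined area; x ≈ 11.2020 cm to the square.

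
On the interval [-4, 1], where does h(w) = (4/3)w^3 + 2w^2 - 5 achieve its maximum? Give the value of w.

h'(w) = 4w^2 + 4w, which vanishes at w = -1 and w = 0.
Candidates: h(-4) = -175/3,  h(-1) = -13/3,  h(0) = -5,  h(1) = -5/3.
Hence the absolute maximum is -5/3 at w = 1.

1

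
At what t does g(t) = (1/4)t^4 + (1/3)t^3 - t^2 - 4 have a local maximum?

Critical points: g'(t) = t^3 + t^2 - 2t vanishes at t = -2, 0, 1.
Second-derivative test with g''(t) = 3t^2 + 2t - 2: g''(-2) = 6 > 0 ⇒ local minimum; g''(0) = -2 < 0 ⇒ local maximum; g''(1) = 3 > 0 ⇒ local minimum.
So the local maximum value is g(0) = -4.

0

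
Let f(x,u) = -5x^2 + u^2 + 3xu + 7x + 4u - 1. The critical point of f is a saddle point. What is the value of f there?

-144/29

∂f/∂x = -10x + 3u + 7 = 0 and ∂f/∂u = 3x + 2u + 4 = 0, so (x, u) = (2/29, -61/29).
The Hessian has f_{xx} = -10, f_{uu} = 2, f_{xu} = 3, giving D = -29 < 0, so the point is a saddle point.
f(2/29, -61/29) = -144/29.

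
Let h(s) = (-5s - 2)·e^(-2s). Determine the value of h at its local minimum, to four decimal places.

Differentiating with the product rule gives h'(s) = (10s - 1)·e^(-2s). Since e^(-2s) > 0, the only critical point is s = 1/10.
h''(1/10) has the same sign as 10 > 0, so this is a local minimum.
h(1/10) = (-5/2)·e^(-1/5) ≈ -2.0468.

-2.0468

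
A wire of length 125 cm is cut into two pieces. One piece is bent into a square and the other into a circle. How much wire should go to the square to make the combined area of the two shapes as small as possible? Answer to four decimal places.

70.0124

Let x be the length used for the square. Square side x/4; circle radius (125−x)/(2π).
A(x) = (x/4)² + π·((125−x)/(2π))² = x²/16 + (125−x)²/(4π) for 0 ≤ x ≤ 125. A'(x) = x/8 − (125−x)/(2π) = 0 gives x = 4·125/(π+4) ≈ 70.0124.
A'' = 1/8 + 1/(2π) > 0, so this gives the minimum combined area; x ≈ 70.0124 cm to the square.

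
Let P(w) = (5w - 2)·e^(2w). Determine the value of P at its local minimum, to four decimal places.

-2.0468

By the product rule, P'(w) = (10w + 1)·e^(2w). Since e^(2w) > 0, the only critical point is w = -1/10.
P''(-1/10) has the same sign as 10 > 0, so this is a local minimum.
P(-1/10) = (-5/2)·e^(-1/5) ≈ -2.0468.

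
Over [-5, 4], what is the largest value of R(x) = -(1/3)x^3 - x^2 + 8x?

28/3

The derivative is -x^2 - 2x + 8, which vanishes at x = -4 and x = 2.
Evaluating at the critical points and endpoints: R(-5) = -70/3; R(-4) = -80/3; R(2) = 28/3; R(4) = -16/3.
Hence the absolute maximum is 28/3 at x = 2.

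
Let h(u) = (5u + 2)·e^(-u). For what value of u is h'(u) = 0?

By the product rule, h'(u) = (-5u + 3)·e^(-u). Since e^(-u) > 0, the only critical point is u = 3/5.
h''(3/5) has the same sign as -5 < 0, so this is a local maximum.
h(3/5) = (5)·e^(-3/5) ≈ 2.7441.

3/5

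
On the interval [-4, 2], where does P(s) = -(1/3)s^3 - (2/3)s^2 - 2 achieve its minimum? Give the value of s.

2

The derivative is -s^2 - (4/3)s, which vanishes at s = -4/3 and s = 0.
Candidates: P(-4) = 26/3; P(-4/3) = -194/81; P(0) = -2; P(2) = -22/3.
Hence the absolute minimum is -22/3 at s = 2.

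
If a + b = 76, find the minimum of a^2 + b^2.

2888

With a + b = 76, a^2 + b^2 = a^2 + (76 − a)^2.
The derivative 2a − 2(76 − a) = 4a − 152 vanishes at a = 38; second derivative 4 > 0, a minimum.
The minimum is 2·(38)^2 = 2888.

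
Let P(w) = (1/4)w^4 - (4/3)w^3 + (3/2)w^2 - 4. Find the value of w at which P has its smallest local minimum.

P'(w) = w^3 - 4w^2 + 3w = 0 at w = 0, 1, 3.
Second-derivative test with P''(w) = 3w^2 - 8w + 3: P''(0) = 3 > 0 ⇒ local minimum; P''(1) = -2 < 0 ⇒ local maximum; P''(3) = 6 > 0 ⇒ local minimum.
The smallest local minimum is P(3) = -25/4.

3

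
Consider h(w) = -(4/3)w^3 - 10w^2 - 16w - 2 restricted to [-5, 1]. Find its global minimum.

h'(w) = -4w^2 - 20w - 16, which vanishes at w = -4 and w = -1.
Candidates: h(-5) = -16/3,  h(-4) = -38/3,  h(-1) = 16/3,  h(1) = -88/3.
So the minimum is h(1) = -88/3.

-88/3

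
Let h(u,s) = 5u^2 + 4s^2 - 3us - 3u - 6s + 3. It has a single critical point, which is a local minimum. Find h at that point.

∂h/∂u = 10u - 3s - 3 = 0 and ∂h/∂s = -3u + 8s - 6 = 0, so (u, s) = (42/71, 69/71).
The Hessian has h_{uu} = 10, h_{ss} = 8, h_{us} = -3, giving D = 71 > 0 with h_{uu} > 0, so the point is a local minimum.
h(42/71, 69/71) = -57/71.

-57/71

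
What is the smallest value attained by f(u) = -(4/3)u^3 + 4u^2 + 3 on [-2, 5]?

-191/3

The derivative is -4u^2 + 8u, which vanishes at u = 0 and u = 2.
Compare values at every candidate in [-2, 5]: f(-2) = 89/3; f(0) = 3; f(2) = 25/3; f(5) = -191/3.
Hence the absolute minimum is -191/3 at u = 5.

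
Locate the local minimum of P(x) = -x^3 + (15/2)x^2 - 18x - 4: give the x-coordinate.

2

P'(x) = -3x^2 + 15x - 18 = 0 at x = 2, 3.
P''(x) = -6x + 15. P''(2) = 3 > 0 ⇒ local minimum; P''(3) = -3 < 0 ⇒ local maximum.
So the local minimum value is P(2) = -18.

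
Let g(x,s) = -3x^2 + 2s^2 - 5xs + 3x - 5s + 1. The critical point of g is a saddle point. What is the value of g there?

-83/49

∂g/∂x = -6x - 5s + 3 = 0 and ∂g/∂s = -5x + 4s - 5 = 0, so (x, s) = (-13/49, 45/49).
The Hessian has g_{xx} = -6, g_{ss} = 4, g_{xs} = -5, giving D = -49 < 0, so the point is a saddle point.
g(-13/49, 45/49) = -83/49.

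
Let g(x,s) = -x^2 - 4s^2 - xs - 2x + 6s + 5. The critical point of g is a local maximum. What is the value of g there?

139/15

∂g/∂x = -2x - s - 2 = 0 and ∂g/∂s = -x - 8s + 6 = 0, so (x, s) = (-22/15, 14/15).
The Hessian has g_{xx} = -2, g_{ss} = -8, g_{xs} = -1, giving D = 15 > 0 with g_{xx} < 0, so the point is a local maximum.
g(-22/15, 14/15) = 139/15.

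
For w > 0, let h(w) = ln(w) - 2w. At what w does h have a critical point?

1/2

h'(w) = 1/w − 2 = 0 gives w = 1/2.
h''(w) = -1/w², which is negative for w > 0, so this is a local maximum.
h(1/2) = 1·ln(1/2) - 1 ≈ -1.6931.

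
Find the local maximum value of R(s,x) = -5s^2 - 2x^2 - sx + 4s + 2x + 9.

395/39

∂R/∂s = -10s - x + 4 = 0 and ∂R/∂x = -s - 4x + 2 = 0, so (s, x) = (14/39, 16/39).
The Hessian has R_{ss} = -10, R_{xx} = -4, R_{sx} = -1, giving D = 39 > 0 with R_{ss} < 0, so the point is a local maximum.
R(14/39, 16/39) = 395/39.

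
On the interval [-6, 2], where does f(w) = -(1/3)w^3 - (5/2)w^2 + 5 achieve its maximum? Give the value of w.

0

Differentiating, f'(w) = -w^2 - 5w; which vanishes at w = -5 and w = 0.
Evaluating at the critical points and endpoints: f(-6) = -13; f(-5) = -95/6; f(0) = 5; f(2) = -23/3.
The maximum over the interval is 5, attained at w = 0.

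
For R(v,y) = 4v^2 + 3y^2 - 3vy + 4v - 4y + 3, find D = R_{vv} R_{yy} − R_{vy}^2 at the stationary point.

∂R/∂v = 8v - 3y + 4 = 0 and ∂R/∂y = -3v + 6y - 4 = 0, so (v, y) = (-4/13, 20/39).
The Hessian has R_{vv} = 8, R_{yy} = 6, R_{vy} = -3, giving D = 39 > 0 with R_{vv} > 0, so the point is a local minimum.
D = (8)·(6) − (-3)^2 = 39.

39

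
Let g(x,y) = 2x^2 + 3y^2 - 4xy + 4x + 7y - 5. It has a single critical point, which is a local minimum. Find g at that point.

∂g/∂x = 4x - 4y + 4 = 0 and ∂g/∂y = -4x + 6y + 7 = 0, so (x, y) = (-13/2, -11/2).
The Hessian has g_{xx} = 4, g_{yy} = 6, g_{xy} = -4, giving D = 8 > 0 with g_{xx} > 0, so the point is a local minimum.
g(-13/2, -11/2) = -149/4.

-149/4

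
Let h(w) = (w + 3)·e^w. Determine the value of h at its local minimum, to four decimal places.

-0.0183

h'(w) = 1·e^w + (w + 3)·1·e^w = (w + 4)·e^w. Since e^w > 0, the only critical point is w = -4.
h''(-4) has the same sign as 1 > 0, so this is a local minimum.
h(-4) = (-1)·e^(-4) ≈ -0.0183.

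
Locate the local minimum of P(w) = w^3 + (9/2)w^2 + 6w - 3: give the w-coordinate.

-1

Critical points: P'(w) = 3w^2 + 9w + 6 vanishes at w = -2, -1.
Second-derivative test with P''(w) = 6w + 9: P''(-2) = -3 < 0 ⇒ local maximum; P''(-1) = 3 > 0 ⇒ local minimum.
The local minimum is P(-1) = -11/2.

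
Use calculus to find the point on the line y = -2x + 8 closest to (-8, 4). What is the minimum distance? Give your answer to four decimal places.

8.9443

Minimize D(x)^2 = (x + 8)^2 + (-2x + 4)^2.
d/dx[D^2] = 2(x + 8) + 2·(-2)·(-2x + 4) = 0 ⇒ x = 0.
Then y = 8 and the distance is √(80) ≈ 8.9443.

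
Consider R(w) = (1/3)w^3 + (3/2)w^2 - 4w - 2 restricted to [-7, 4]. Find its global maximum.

82/3

The derivative is w^2 + 3w - 4, which vanishes at w = -4 and w = 1.
Candidates: R(-7) = -89/6,  R(-4) = 50/3,  R(1) = -25/6,  R(4) = 82/3.
Hence the absolute maximum is 82/3 at w = 4.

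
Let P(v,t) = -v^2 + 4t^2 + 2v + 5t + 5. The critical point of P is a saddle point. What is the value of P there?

∂P/∂v = -2v + 2 = 0 and ∂P/∂t = 8t + 5 = 0, so (v, t) = (1, -5/8).
The Hessian has P_{vv} = -2, P_{tt} = 8, P_{vt} = 0, giving D = -16 < 0, so the point is a saddle point.
P(1, -5/8) = 71/16.

71/16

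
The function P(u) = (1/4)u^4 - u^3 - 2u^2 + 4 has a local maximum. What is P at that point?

Critical points: P'(u) = u^3 - 3u^2 - 4u vanishes at u = -1, 0, 4.
P''(u) = 3u^2 - 6u - 4. P''(-1) = 5 > 0 ⇒ local minimum; P''(0) = -4 < 0 ⇒ local maximum; P''(4) = 20 > 0 ⇒ local minimum.
The local maximum is P(0) = 4.

4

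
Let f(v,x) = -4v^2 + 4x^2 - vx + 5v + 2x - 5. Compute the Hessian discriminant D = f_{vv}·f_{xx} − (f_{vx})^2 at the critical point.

∂f/∂v = -8v - x + 5 = 0 and ∂f/∂x = -v + 8x + 2 = 0, so (v, x) = (42/65, -11/65).
The Hessian has f_{vv} = -8, f_{xx} = 8, f_{vx} = -1, giving D = -65 < 0, so the point is a saddle point.
D = (-8)·(8) − (-1)^2 = -65.

-65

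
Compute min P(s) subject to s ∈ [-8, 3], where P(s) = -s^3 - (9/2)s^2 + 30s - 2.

P'(s) = -3s^2 - 9s + 30, which vanishes at s = -5 and s = 2.
Candidates: P(-8) = -18, P(-5) = -279/2, P(2) = 32, P(3) = 41/2.
Hence the absolute minimum is -279/2 at s = -5.

-279/2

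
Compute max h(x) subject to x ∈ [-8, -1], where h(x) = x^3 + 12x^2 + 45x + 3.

Differentiating, h'(x) = 3x^2 + 24x + 45; which vanishes at x = -5 and x = -3.
Compare values at every candidate in [-8, -1]: h(-8) = -101; h(-5) = -47; h(-3) = -51; h(-1) = -31.
The maximum over the interval is -31, attained at x = -1.

-31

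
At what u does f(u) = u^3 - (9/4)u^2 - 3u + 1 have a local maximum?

Critical points: f'(u) = 3u^2 - (9/2)u - 3 vanishes at u = -1/2, 2.
Since f''(u) = 6u - 9/2, we get f''(-1/2) = -15/2 < 0 ⇒ local maximum; f''(2) = 15/2 > 0 ⇒ local minimum.
Thus f has its local maximum at u = -1/2, with value 29/16.

-1/2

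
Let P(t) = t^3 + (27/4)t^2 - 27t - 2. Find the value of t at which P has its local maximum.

-6

P'(t) = 3t^2 + (27/2)t - 27 = 0 at t = -6, 3/2.
Since P''(t) = 6t + 27/2, we get P''(-6) = -45/2 < 0 ⇒ local maximum; P''(3/2) = 45/2 > 0 ⇒ local minimum.
Thus P has its local maximum at t = -6, with value 187.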